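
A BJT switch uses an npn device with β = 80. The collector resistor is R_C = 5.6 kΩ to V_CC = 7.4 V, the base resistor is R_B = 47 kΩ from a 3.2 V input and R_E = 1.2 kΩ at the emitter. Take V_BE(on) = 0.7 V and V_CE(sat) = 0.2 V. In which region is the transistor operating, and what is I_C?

Assume active: I_B = (3.2 − 0.7)/(47 + 81×1.2) = 0.0173 mA, I_C = β·I_B = 1.39 mA.
Then V_CE = 7.4 − 1.39×5.6 − 1.4×1.2 = -2.05 V < 0.2 V — the active assumption fails.
Re-solve with V_CE = 0.2 V. KCL at the emitter: V_E/R_E = (V_BB−0.7−V_E)/R_B + (V_CC−0.2−V_E)/R_C, giving V_E = 1.3 V.
I_C = (V_CC − 0.2 − V_E)/R_C = (7.2 − 1.3)/5.6 = 1.05 mA.
Check: I_B = (2.5 − 1.3)/47 = 0.0256 mA, and β·I_B = 2.05 mA > I_C, confirming saturation.

saturation; I_C ≈ 1.1 mA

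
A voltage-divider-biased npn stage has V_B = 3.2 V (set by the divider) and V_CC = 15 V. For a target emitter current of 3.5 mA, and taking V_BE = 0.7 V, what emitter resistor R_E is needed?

V_E = V_B − V_BE = 3.2 − 0.7 = 2.5 V.
R_E = V_E / I_E = 2.5 / 3.5 = 0.714 kΩ.

R_E ≈ 0.71 kΩ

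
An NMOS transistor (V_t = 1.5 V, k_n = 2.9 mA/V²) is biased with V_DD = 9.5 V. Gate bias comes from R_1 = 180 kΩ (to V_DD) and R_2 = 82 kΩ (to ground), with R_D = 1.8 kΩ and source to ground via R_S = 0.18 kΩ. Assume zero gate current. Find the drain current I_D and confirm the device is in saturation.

V_G = V_DD·R_2/(R_1+R_2) = 9.5×82/262 = 2.97 V.
Assume saturation: I_D = (k_n/2)(V_GS − V_t)² with V_GS = V_G − I_D·R_S = 2.97 − 0.18·I_D.
Substituting gives 0.047·I_D² − 1.77·I_D + 3.15 = 0, with roots I_D = 1.87 or 35.8 mA.
The root I_D = 35.8 mA gives V_GS = -3.47 V ≤ V_t, so take I_D = 1.87 mA.
Then V_GS = 2.64 V and V_DS = V_DD − I_D(R_D+R_S) = 9.5 − 1.87×1.98 = 5.79 V.
Saturation requires V_DS ≥ V_GS − V_t = 1.14 V; 5.79 ≥ 1.14 ✓.

I_D ≈ 1.9 mA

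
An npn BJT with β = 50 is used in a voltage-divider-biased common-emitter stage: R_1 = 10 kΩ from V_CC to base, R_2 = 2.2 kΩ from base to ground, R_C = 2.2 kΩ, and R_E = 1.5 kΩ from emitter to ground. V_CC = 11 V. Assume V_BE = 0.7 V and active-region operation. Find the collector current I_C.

I_C ≈ 0.82 mA

Thevenize the base divider: V_Th = V_CC·R_2/(R_1+R_2) = 11×2.2/12.2 = 1.98 V, R_Th = R_1‖R_2 = 1.8 kΩ.
Base-emitter loop: V_Th = I_B·R_Th + V_BE + (β+1)I_B·R_E, so I_B = (1.98 − 0.7) / (1.8 + 51×1.5) = 0.0164 mA.
I_C = β·I_B = 50×0.0164 = 0.82 mA, and I_E = (β+1)I_B = 0.836 mA.
V_CE = V_CC − I_C·R_C − I_E·R_E = 11 − 0.82×2.2 − 0.836×1.5 = 7.94 V.
V_CE = 7.94 V > 0.2 V confirms active-region operation.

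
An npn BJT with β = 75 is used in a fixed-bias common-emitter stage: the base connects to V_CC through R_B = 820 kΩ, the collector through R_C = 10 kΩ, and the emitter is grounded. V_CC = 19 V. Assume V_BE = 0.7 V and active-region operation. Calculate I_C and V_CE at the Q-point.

I_C ≈ 1.7 mA, V_CE ≈ 2.3 V

Base loop: V_CC = I_B·R_B + V_BE, so I_B = (19 − 0.7)/820 kΩ = 0.0223 mA.
In the active region I_C = β·I_B = 75 × 0.0223 = 1.67 mA.
Collector loop: V_CE = V_CC − I_C·R_C = 19 − 1.67×10 = 2.26 V.
Since V_CE = 2.26 V > V_CE(sat) ≈ 0.2 V, the transistor is in the active region as assumed.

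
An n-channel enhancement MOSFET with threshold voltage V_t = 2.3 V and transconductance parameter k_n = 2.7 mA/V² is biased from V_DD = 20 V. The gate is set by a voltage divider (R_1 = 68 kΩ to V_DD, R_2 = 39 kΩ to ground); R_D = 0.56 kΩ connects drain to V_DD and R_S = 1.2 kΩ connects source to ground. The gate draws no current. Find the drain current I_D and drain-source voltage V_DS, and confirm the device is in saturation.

I_D ≈ 2.9 mA, V_DS ≈ 15 V

V_G = V_DD·R_2/(R_1+R_2) = 20×39/107 = 7.29 V.
Assume saturation: I_D = (k_n/2)(V_GS − V_t)² with V_GS = V_G − I_D·R_S = 7.29 − 1.2·I_D.
Substituting gives 1.94·I_D² − 17.2·I_D + 33.6 = 0, with roots I_D = 2.93 or 5.9 mA.
The root I_D = 5.9 mA gives V_GS = 0.209 V ≤ V_t, so take I_D = 2.93 mA.
Then V_GS = 3.77 V and V_DS = V_DD − I_D(R_D+R_S) = 20 − 2.93×1.76 = 14.8 V.
Saturation requires V_DS ≥ V_GS − V_t = 1.47 V; 14.8 ≥ 1.47 ✓.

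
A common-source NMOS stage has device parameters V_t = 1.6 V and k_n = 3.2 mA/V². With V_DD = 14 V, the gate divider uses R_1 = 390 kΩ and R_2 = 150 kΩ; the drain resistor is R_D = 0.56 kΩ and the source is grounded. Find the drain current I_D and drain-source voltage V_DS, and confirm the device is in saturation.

V_G = V_DD·R_2/(R_1+R_2) = 14×150/540 = 3.89 V. With the source grounded, V_GS = V_G = 3.89 V.
Assume saturation: I_D = (k_n/2)(V_GS − V_t)² = (3.2/2)×(3.89 − 1.6)² = 1.6×2.29² = 8.38 mA.
V_DS = V_DD − I_D·R_D = 14 − 8.38×0.56 = 9.31 V.
Saturation requires V_DS ≥ V_GS − V_t = 2.29 V; 9.31 ≥ 2.29 ✓.

I_D ≈ 8.4 mA, V_DS ≈ 9.3 V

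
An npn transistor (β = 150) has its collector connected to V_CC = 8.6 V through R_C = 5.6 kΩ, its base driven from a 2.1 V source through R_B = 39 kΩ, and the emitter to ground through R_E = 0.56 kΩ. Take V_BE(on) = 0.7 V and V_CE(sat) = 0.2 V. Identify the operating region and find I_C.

saturation; I_C ≈ 1.4 mA

Assume active: I_B = (2.1 − 0.7)/(39 + 151×0.56) = 0.0113 mA, I_C = β·I_B = 1.7 mA.
Then V_CE = 8.6 − 1.7×5.6 − 1.71×0.56 = -1.88 V < 0.2 V — the active assumption fails.
Re-solve with V_CE = 0.2 V. KCL at the emitter: V_E/R_E = (V_BB−0.7−V_E)/R_B + (V_CC−0.2−V_E)/R_C, giving V_E = 0.772 V.
I_C = (V_CC − 0.2 − V_E)/R_C = (8.4 − 0.772)/5.6 = 1.36 mA.
Check: I_B = (1.4 − 0.772)/39 = 0.0161 mA, and β·I_B = 2.42 mA > I_C, confirming saturation.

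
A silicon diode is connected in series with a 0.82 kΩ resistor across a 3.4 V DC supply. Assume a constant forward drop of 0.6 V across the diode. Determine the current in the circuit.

I ≈ 3.4 mA

KVL around the loop: 3.4 = V_D + I·R = 0.6 + I × 0.82 kΩ.
So I = (3.4 − 0.6) / 0.82 kΩ = 2.8 / 0.82 = 3.41 mA.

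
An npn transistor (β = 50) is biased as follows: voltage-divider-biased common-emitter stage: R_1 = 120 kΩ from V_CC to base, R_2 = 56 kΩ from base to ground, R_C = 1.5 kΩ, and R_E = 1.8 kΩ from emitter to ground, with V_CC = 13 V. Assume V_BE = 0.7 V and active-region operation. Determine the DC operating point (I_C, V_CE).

I_C ≈ 1.3 mA, V_CE ≈ 8.6 V

Thevenize the base divider: V_Th = V_CC·R_2/(R_1+R_2) = 13×56/176 = 4.14 V, R_Th = R_1‖R_2 = 38.2 kΩ.
Base-emitter loop: V_Th = I_B·R_Th + V_BE + (β+1)I_B·R_E, so I_B = (4.14 − 0.7) / (38.2 + 51×1.8) = 0.0264 mA.
I_C = β·I_B = 50×0.0264 = 1.32 mA, and I_E = (β+1)I_B = 1.35 mA.
V_CE = V_CC − I_C·R_C − I_E·R_E = 13 − 1.32×1.5 − 1.35×1.8 = 8.59 V.
V_CE = 8.59 V > 0.2 V confirms active-region operation.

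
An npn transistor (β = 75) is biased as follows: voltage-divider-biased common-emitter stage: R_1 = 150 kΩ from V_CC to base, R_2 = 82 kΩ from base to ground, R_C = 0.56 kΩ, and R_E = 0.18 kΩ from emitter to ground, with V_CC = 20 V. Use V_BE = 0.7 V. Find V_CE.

Thevenize the base divider: V_Th = V_CC·R_2/(R_1+R_2) = 20×82/232 = 7.07 V, R_Th = R_1‖R_2 = 53 kΩ.
Base-emitter loop: V_Th = I_B·R_Th + V_BE + (β+1)I_B·R_E, so I_B = (7.07 − 0.7) / (53 + 76×0.18) = 0.0955 mA.
I_C = β·I_B = 75×0.0955 = 7.16 mA, and I_E = (β+1)I_B = 7.26 mA.
V_CE = V_CC − I_C·R_C − I_E·R_E = 20 − 7.16×0.56 − 7.26×0.18 = 14.7 V.
V_CE = 14.7 V > 0.2 V confirms active-region operation.

V_CE ≈ 15 V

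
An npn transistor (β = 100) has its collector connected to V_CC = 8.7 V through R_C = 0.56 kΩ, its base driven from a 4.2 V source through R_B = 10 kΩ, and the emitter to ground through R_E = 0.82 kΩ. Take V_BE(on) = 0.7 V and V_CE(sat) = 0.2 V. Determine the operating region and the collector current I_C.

Assume active. Base-emitter loop: I_B = (V_BB − V_BE)/(R_B + (β+1)R_E) = (4.2 − 0.7)/(10 + 101×0.82) = 0.0377 mA.
I_C = β·I_B = 100×0.0377 = 3.77 mA.
V_CE = V_CC − I_C·R_C − I_E·R_E = 8.7 − 3.77×0.56 − 3.81×0.82 = 3.47 V > V_CE(sat), so the active-region assumption holds.

active; I_C ≈ 3.8 mA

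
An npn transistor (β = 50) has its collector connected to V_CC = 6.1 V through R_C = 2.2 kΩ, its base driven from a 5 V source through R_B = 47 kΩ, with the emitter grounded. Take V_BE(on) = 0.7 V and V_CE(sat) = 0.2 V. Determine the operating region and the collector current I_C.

Assume active: I_B = (5 − 0.7)/47 = 0.0915 mA, giving I_C = β·I_B = 4.57 mA.
But then V_CE = 6.1 − 4.57×2.2 = -3.96 V < V_CE(sat) = 0.2 V — impossible in the active region.
So the transistor is saturated. With V_CE = 0.2 V, I_C = (V_CC − 0.2)/R_C = 5.9/2.2 = 2.68 mA.
Check: β·I_B = 4.57 mA > I_C = 2.68 mA, confirming saturation.

saturation; I_C ≈ 2.7 mA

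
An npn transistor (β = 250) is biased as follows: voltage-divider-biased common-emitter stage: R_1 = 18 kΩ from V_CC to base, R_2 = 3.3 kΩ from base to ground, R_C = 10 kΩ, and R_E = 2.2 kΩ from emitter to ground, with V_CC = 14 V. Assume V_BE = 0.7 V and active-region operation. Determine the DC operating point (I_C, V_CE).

I_C ≈ 0.66 mA, V_CE ≈ 5.9 V

Thevenize the base divider: V_Th = V_CC·R_2/(R_1+R_2) = 14×3.3/21.3 = 2.17 V, R_Th = R_1‖R_2 = 2.79 kΩ.
Base-emitter loop: V_Th = I_B·R_Th + V_BE + (β+1)I_B·R_E, so I_B = (2.17 − 0.7) / (2.79 + 251×2.2) = 0.00265 mA.
I_C = β·I_B = 250×0.00265 = 0.662 mA, and I_E = (β+1)I_B = 0.664 mA.
V_CE = V_CC − I_C·R_C − I_E·R_E = 14 − 0.662×10 − 0.664×2.2 = 5.92 V.
V_CE = 5.92 V > 0.2 V confirms active-region operation.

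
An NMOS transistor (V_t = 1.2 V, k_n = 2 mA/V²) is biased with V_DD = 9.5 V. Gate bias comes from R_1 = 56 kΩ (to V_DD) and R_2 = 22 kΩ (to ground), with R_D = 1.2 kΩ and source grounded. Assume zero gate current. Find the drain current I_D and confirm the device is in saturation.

I_D ≈ 2.2 mA

V_G = V_DD·R_2/(R_1+R_2) = 9.5×22/78 = 2.68 V. With the source grounded, V_GS = V_G = 2.68 V.
Assume saturation: I_D = (k_n/2)(V_GS − V_t)² = (2/2)×(2.68 − 1.2)² = 1×1.48² = 2.19 mA.
V_DS = V_DD − I_D·R_D = 9.5 − 2.19×1.2 = 6.87 V.
Saturation requires V_DS ≥ V_GS − V_t = 1.48 V; 6.87 ≥ 1.48 ✓.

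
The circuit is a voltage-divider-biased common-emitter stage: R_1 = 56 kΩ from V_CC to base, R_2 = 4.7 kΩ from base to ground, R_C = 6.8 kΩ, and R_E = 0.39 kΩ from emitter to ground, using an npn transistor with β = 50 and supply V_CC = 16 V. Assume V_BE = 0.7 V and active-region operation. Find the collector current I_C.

I_C ≈ 1.1 mA

Thevenize the base divider: V_Th = V_CC·R_2/(R_1+R_2) = 16×4.7/60.7 = 1.24 V, R_Th = R_1‖R_2 = 4.34 kΩ.
Base-emitter loop: V_Th = I_B·R_Th + V_BE + (β+1)I_B·R_E, so I_B = (1.24 − 0.7) / (4.34 + 51×0.39) = 0.0222 mA.
I_C = β·I_B = 50×0.0222 = 1.11 mA, and I_E = (β+1)I_B = 1.13 mA.
V_CE = V_CC − I_C·R_C − I_E·R_E = 16 − 1.11×6.8 − 1.13×0.39 = 7.99 V.
V_CE = 7.99 V > 0.2 V confirms active-region operation.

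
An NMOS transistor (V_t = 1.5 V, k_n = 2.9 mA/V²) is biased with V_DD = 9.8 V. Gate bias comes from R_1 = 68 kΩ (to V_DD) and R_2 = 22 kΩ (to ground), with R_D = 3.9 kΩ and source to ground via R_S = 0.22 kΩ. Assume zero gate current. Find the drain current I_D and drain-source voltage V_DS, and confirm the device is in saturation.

I_D ≈ 0.77 mA, V_DS ≈ 6.6 V

V_G = V_DD·R_2/(R_1+R_2) = 9.8×22/90 = 2.4 V.
Assume saturation: I_D = (k_n/2)(V_GS − V_t)² with V_GS = V_G − I_D·R_S = 2.4 − 0.22·I_D.
Substituting gives 0.0702·I_D² − 1.57·I_D + 1.16 = 0, with roots I_D = 0.766 or 21.6 mA.
The root I_D = 21.6 mA gives V_GS = -2.36 V ≤ V_t, so take I_D = 0.766 mA.
Then V_GS = 2.23 V and V_DS = V_DD − I_D(R_D+R_S) = 9.8 − 0.766×4.12 = 6.64 V.
Saturation requires V_DS ≥ V_GS − V_t = 0.727 V; 6.64 ≥ 0.727 ✓.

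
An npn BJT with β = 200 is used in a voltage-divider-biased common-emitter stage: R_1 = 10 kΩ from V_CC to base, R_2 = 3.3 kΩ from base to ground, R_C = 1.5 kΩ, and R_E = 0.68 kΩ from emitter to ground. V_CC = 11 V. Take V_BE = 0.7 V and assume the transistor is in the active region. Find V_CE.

Thevenize the base divider: V_Th = V_CC·R_2/(R_1+R_2) = 11×3.3/13.3 = 2.73 V, R_Th = R_1‖R_2 = 2.48 kΩ.
Base-emitter loop: V_Th = I_B·R_Th + V_BE + (β+1)I_B·R_E, so I_B = (2.73 − 0.7) / (2.48 + 201×0.68) = 0.0146 mA.
I_C = β·I_B = 200×0.0146 = 2.92 mA, and I_E = (β+1)I_B = 2.93 mA.
V_CE = V_CC − I_C·R_C − I_E·R_E = 11 − 2.92×1.5 − 2.93×0.68 = 4.63 V.
V_CE = 4.63 V > 0.2 V confirms active-region operation.

V_CE ≈ 4.6 V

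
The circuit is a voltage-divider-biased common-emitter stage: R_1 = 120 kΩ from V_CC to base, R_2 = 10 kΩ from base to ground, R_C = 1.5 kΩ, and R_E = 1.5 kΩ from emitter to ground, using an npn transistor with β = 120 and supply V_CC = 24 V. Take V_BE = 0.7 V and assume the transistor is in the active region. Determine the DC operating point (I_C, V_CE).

I_C ≈ 0.72 mA, V_CE ≈ 22 V

Thevenize the base divider: V_Th = V_CC·R_2/(R_1+R_2) = 24×10/130 = 1.85 V, R_Th = R_1‖R_2 = 9.23 kΩ.
Base-emitter loop: V_Th = I_B·R_Th + V_BE + (β+1)I_B·R_E, so I_B = (1.85 − 0.7) / (9.23 + 121×1.5) = 0.00601 mA.
I_C = β·I_B = 120×0.00601 = 0.721 mA, and I_E = (β+1)I_B = 0.727 mA.
V_CE = V_CC − I_C·R_C − I_E·R_E = 24 − 0.721×1.5 − 0.727×1.5 = 21.8 V.
V_CE = 21.8 V > 0.2 V confirms active-region operation.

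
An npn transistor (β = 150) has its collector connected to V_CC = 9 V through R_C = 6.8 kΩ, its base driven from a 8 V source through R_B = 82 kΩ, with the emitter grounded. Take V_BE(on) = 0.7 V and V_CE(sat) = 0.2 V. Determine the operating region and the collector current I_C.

Assume active: I_B = (8 − 0.7)/82 = 0.089 mA, giving I_C = β·I_B = 13.4 mA.
But then V_CE = 9 − 13.4×6.8 = -81.8 V < V_CE(sat) = 0.2 V — impossible in the active region.
So the transistor is saturated. With V_CE = 0.2 V, I_C = (V_CC − 0.2)/R_C = 8.8/6.8 = 1.29 mA.
Check: β·I_B = 13.4 mA > I_C = 1.29 mA, confirming saturation.

saturation; I_C ≈ 1.3 mA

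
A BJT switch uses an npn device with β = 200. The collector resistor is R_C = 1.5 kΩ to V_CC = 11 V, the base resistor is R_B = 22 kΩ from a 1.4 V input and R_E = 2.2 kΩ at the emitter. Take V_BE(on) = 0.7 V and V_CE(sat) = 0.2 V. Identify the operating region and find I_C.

Assume active. Base-emitter loop: I_B = (V_BB − V_BE)/(R_B + (β+1)R_E) = (1.4 − 0.7)/(22 + 201×2.2) = 0.00151 mA.
I_C = β·I_B = 200×0.00151 = 0.302 mA.
V_CE = V_CC − I_C·R_C − I_E·R_E = 11 − 0.302×1.5 − 0.303×2.2 = 9.88 V > V_CE(sat), so the active-region assumption holds.

active; I_C ≈ 0.3 mA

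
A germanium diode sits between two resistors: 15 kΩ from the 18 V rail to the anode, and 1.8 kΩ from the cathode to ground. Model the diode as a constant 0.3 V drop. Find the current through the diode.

I ≈ 1.1 mA

The two resistors are in series with the diode, so KVL gives 18 = I·15 + 0.3 + I·1.8.
I = (18 − 0.3) / (15 + 1.8) kΩ = 17.7 / 16.8 = 1.05 mA.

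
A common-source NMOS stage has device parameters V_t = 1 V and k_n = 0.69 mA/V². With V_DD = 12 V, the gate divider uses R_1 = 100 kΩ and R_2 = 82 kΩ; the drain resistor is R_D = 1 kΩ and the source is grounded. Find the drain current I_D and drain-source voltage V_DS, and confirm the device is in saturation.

I_D ≈ 6.7 mA, V_DS ≈ 5.3 V

V_G = V_DD·R_2/(R_1+R_2) = 12×82/182 = 5.41 V. With the source grounded, V_GS = V_G = 5.41 V.
Assume saturation: I_D = (k_n/2)(V_GS − V_t)² = (0.69/2)×(5.41 − 1)² = 0.345×4.41² = 6.7 mA.
V_DS = V_DD − I_D·R_D = 12 − 6.7×1 = 5.3 V.
Saturation requires V_DS ≥ V_GS − V_t = 4.41 V; 5.3 ≥ 4.41 ✓.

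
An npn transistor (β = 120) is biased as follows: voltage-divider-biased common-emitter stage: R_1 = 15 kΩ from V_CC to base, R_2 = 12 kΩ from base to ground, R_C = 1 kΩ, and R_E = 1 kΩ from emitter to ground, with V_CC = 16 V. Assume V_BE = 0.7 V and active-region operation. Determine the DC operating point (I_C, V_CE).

I_C ≈ 6 mA, V_CE ≈ 3.9 V

Thevenize the base divider: V_Th = V_CC·R_2/(R_1+R_2) = 16×12/27 = 7.11 V, R_Th = R_1‖R_2 = 6.67 kΩ.
Base-emitter loop: V_Th = I_B·R_Th + V_BE + (β+1)I_B·R_E, so I_B = (7.11 − 0.7) / (6.67 + 121×1) = 0.0502 mA.
I_C = β·I_B = 120×0.0502 = 6.03 mA, and I_E = (β+1)I_B = 6.08 mA.
V_CE = V_CC − I_C·R_C − I_E·R_E = 16 − 6.03×1 − 6.08×1 = 3.9 V.
V_CE = 3.9 V > 0.2 V confirms active-region operation.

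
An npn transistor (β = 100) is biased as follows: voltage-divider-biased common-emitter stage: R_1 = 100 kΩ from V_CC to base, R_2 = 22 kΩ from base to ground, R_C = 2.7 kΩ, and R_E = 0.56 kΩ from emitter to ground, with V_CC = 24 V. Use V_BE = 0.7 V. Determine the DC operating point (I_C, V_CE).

I_C ≈ 4.9 mA, V_CE ≈ 8.1 V

Thevenize the base divider: V_Th = V_CC·R_2/(R_1+R_2) = 24×22/122 = 4.33 V, R_Th = R_1‖R_2 = 18 kΩ.
Base-emitter loop: V_Th = I_B·R_Th + V_BE + (β+1)I_B·R_E, so I_B = (4.33 − 0.7) / (18 + 101×0.56) = 0.0486 mA.
I_C = β·I_B = 100×0.0486 = 4.86 mA, and I_E = (β+1)I_B = 4.91 mA.
V_CE = V_CC − I_C·R_C − I_E·R_E = 24 − 4.86×2.7 − 4.91×0.56 = 8.12 V.
V_CE = 8.12 V > 0.2 V confirms active-region operation.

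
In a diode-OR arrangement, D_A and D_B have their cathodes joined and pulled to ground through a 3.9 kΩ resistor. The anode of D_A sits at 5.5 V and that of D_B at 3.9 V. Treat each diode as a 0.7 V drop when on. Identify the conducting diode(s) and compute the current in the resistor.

Only D_A conducts; I_R ≈ 1.2 mA

Assume both conduct. Then node N would need to be at both 5.5−0.7 = 4.8 V and 3.9−0.7 = 3.2 V, which is impossible.
Assume only D_A conducts: V_N = 5.5 − 0.7 = 4.8 V, so I_R = 4.8/3.9 = 1.23 mA.
Check D_B: its anode-to-cathode voltage is 3.9 − 4.8 = -0.9 V < 0.7 V, so it is off. The assumption is consistent.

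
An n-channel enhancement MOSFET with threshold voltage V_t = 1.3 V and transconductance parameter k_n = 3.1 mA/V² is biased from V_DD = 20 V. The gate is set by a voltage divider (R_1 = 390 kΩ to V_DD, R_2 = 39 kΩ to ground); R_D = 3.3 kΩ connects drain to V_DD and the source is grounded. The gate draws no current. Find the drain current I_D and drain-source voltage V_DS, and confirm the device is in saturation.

I_D ≈ 0.42 mA, V_DS ≈ 19 V

V_G = V_DD·R_2/(R_1+R_2) = 20×39/429 = 1.82 V. With the source grounded, V_GS = V_G = 1.82 V.
Assume saturation: I_D = (k_n/2)(V_GS − V_t)² = (3.1/2)×(1.82 − 1.3)² = 1.55×0.518² = 0.416 mA.
V_DS = V_DD − I_D·R_D = 20 − 0.416×3.3 = 18.6 V.
Saturation requires V_DS ≥ V_GS − V_t = 0.518 V; 18.6 ≥ 0.518 ✓.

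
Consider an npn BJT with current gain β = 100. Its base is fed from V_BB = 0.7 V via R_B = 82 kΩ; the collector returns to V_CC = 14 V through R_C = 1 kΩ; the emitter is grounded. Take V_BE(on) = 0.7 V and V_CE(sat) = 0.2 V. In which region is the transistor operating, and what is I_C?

cutoff; I_C ≈ 0

V_BB = 0.7 V ≤ V_BE(on) = 0.7 V, so the base-emitter junction is not forward biased.
The transistor is in cutoff: I_B = I_C = 0.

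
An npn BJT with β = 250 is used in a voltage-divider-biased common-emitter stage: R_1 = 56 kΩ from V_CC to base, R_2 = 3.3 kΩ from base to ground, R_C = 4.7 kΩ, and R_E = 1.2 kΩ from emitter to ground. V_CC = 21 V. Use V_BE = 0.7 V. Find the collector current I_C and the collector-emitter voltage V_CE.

I_C ≈ 0.38 mA, V_CE ≈ 19 V

Thevenize the base divider: V_Th = V_CC·R_2/(R_1+R_2) = 21×3.3/59.3 = 1.17 V, R_Th = R_1‖R_2 = 3.12 kΩ.
Base-emitter loop: V_Th = I_B·R_Th + V_BE + (β+1)I_B·R_E, so I_B = (1.17 − 0.7) / (3.12 + 251×1.2) = 0.00154 mA.
I_C = β·I_B = 250×0.00154 = 0.385 mA, and I_E = (β+1)I_B = 0.387 mA.
V_CE = V_CC − I_C·R_C − I_E·R_E = 21 − 0.385×4.7 − 0.387×1.2 = 18.7 V.
V_CE = 18.7 V > 0.2 V confirms active-region operation.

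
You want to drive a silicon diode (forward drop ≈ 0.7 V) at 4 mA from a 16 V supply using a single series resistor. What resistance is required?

R ≈ 3.8 kΩ

The resistor drops V_S − V_D = 16 − 0.7 = 15.3 V at 4 mA.
R = 15.3 V / 4 mA = 3.83 kΩ.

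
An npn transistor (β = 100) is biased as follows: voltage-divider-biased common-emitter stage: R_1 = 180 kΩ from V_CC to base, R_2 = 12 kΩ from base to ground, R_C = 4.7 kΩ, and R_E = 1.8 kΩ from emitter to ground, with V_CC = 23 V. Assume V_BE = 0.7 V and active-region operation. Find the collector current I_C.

I_C ≈ 0.38 mA

Thevenize the base divider: V_Th = V_CC·R_2/(R_1+R_2) = 23×12/192 = 1.44 V, R_Th = R_1‖R_2 = 11.2 kΩ.
Base-emitter loop: V_Th = I_B·R_Th + V_BE + (β+1)I_B·R_E, so I_B = (1.44 − 0.7) / (11.2 + 101×1.8) = 0.00382 mA.
I_C = β·I_B = 100×0.00382 = 0.382 mA, and I_E = (β+1)I_B = 0.386 mA.
V_CE = V_CC − I_C·R_C − I_E·R_E = 23 − 0.382×4.7 − 0.386×1.8 = 20.5 V.
V_CE = 20.5 V > 0.2 V confirms active-region operation.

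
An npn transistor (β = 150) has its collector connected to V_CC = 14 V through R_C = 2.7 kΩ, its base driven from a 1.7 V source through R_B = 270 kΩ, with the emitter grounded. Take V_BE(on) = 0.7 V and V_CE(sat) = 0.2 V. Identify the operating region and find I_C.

Assume active. Base-emitter loop: I_B = (V_BB − V_BE)/R_B = (1.7 − 0.7)/270 = 0.0037 mA.
I_C = β·I_B = 150×0.0037 = 0.556 mA.
V_CE = V_CC − I_C·R_C = 14 − 0.556×2.7 = 12.5 V > V_CE(sat), so the active-region assumption holds.

active; I_C ≈ 0.56 mA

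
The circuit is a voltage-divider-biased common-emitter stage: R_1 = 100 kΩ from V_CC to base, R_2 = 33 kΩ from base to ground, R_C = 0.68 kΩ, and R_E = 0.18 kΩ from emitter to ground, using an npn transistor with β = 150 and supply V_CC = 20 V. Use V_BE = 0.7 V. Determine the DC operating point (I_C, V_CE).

I_C ≈ 12 mA, V_CE ≈ 9.4 V

Thevenize the base divider: V_Th = V_CC·R_2/(R_1+R_2) = 20×33/133 = 4.96 V, R_Th = R_1‖R_2 = 24.8 kΩ.
Base-emitter loop: V_Th = I_B·R_Th + V_BE + (β+1)I_B·R_E, so I_B = (4.96 − 0.7) / (24.8 + 151×0.18) = 0.082 mA.
I_C = β·I_B = 150×0.082 = 12.3 mA, and I_E = (β+1)I_B = 12.4 mA.
V_CE = V_CC − I_C·R_C − I_E·R_E = 20 − 12.3×0.68 − 12.4×0.18 = 9.41 V.
V_CE = 9.41 V > 0.2 V confirms active-region operation.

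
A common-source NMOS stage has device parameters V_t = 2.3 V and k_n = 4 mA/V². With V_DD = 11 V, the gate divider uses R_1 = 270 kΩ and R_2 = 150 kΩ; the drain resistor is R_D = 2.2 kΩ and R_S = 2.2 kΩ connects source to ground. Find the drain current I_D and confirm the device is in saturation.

I_D ≈ 0.51 mA

V_G = V_DD·R_2/(R_1+R_2) = 11×150/420 = 3.93 V.
Assume saturation: I_D = (k_n/2)(V_GS − V_t)² with V_GS = V_G − I_D·R_S = 3.93 − 2.2·I_D.
Substituting gives 9.68·I_D² − 15.3·I_D + 5.3 = 0, with roots I_D = 0.511 or 1.07 mA.
The root I_D = 1.07 mA gives V_GS = 1.57 V ≤ V_t, so take I_D = 0.511 mA.
Then V_GS = 2.81 V and V_DS = V_DD − I_D(R_D+R_S) = 11 − 0.511×4.4 = 8.75 V.
Saturation requires V_DS ≥ V_GS − V_t = 0.505 V; 8.75 ≥ 0.505 ✓.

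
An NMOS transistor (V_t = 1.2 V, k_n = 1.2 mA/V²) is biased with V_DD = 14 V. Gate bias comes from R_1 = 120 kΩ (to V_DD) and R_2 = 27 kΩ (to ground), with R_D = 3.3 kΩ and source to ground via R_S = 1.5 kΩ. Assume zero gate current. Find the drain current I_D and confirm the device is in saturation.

I_D ≈ 0.38 mA

V_G = V_DD·R_2/(R_1+R_2) = 14×27/147 = 2.57 V.
Assume saturation: I_D = (k_n/2)(V_GS − V_t)² with V_GS = V_G − I_D·R_S = 2.57 − 1.5·I_D.
Substituting gives 1.35·I_D² − 3.47·I_D + 1.13 = 0, with roots I_D = 0.382 or 2.19 mA.
The root I_D = 2.19 mA gives V_GS = -0.709 V ≤ V_t, so take I_D = 0.382 mA.
Then V_GS = 2 V and V_DS = V_DD − I_D(R_D+R_S) = 14 − 0.382×4.8 = 12.2 V.
Saturation requires V_DS ≥ V_GS − V_t = 0.798 V; 12.2 ≥ 0.798 ✓.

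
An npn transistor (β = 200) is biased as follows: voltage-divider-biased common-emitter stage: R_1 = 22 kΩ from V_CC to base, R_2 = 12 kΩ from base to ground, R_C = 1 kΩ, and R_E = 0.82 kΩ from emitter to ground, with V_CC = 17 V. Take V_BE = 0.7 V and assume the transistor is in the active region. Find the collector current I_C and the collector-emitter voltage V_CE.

I_C ≈ 6.1 mA, V_CE ≈ 5.8 V

Thevenize the base divider: V_Th = V_CC·R_2/(R_1+R_2) = 17×12/34 = 6 V, R_Th = R_1‖R_2 = 7.76 kΩ.
Base-emitter loop: V_Th = I_B·R_Th + V_BE + (β+1)I_B·R_E, so I_B = (6 − 0.7) / (7.76 + 201×0.82) = 0.0307 mA.
I_C = β·I_B = 200×0.0307 = 6.14 mA, and I_E = (β+1)I_B = 6.17 mA.
V_CE = V_CC − I_C·R_C − I_E·R_E = 17 − 6.14×1 − 6.17×0.82 = 5.8 V.
V_CE = 5.8 V > 0.2 V confirms active-region operation.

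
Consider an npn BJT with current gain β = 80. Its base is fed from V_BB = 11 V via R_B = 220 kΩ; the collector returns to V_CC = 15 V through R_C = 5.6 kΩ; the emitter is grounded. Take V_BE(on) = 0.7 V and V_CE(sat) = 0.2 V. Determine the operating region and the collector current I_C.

Assume active: I_B = (11 − 0.7)/220 = 0.0468 mA, giving I_C = β·I_B = 3.75 mA.
But then V_CE = 15 − 3.75×5.6 = -5.97 V < V_CE(sat) = 0.2 V — impossible in the active region.
So the transistor is saturated. With V_CE = 0.2 V, I_C = (V_CC − 0.2)/R_C = 14.8/5.6 = 2.64 mA.
Check: β·I_B = 3.75 mA > I_C = 2.64 mA, confirming saturation.

saturation; I_C ≈ 2.6 mA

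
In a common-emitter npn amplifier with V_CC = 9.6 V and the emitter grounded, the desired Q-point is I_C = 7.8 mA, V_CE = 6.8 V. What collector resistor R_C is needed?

R_C ≈ 0.36 kΩ

Collector loop: V_CC = I_C·R_C + V_CE.
R_C = (V_CC − V_CE)/I_C = (9.6 − 6.8)/7.8 = 0.359 kΩ.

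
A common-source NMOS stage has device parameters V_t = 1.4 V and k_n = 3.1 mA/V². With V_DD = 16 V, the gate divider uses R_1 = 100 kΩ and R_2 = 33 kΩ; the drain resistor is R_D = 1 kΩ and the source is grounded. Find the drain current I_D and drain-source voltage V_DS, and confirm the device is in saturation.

V_G = V_DD·R_2/(R_1+R_2) = 16×33/133 = 3.97 V. With the source grounded, V_GS = V_G = 3.97 V.
Assume saturation: I_D = (k_n/2)(V_GS − V_t)² = (3.1/2)×(3.97 − 1.4)² = 1.55×2.57² = 10.2 mA.
V_DS = V_DD − I_D·R_D = 16 − 10.2×1 = 5.76 V.
Saturation requires V_DS ≥ V_GS − V_t = 2.57 V; 5.76 ≥ 2.57 ✓.

I_D ≈ 10 mA, V_DS ≈ 5.8 V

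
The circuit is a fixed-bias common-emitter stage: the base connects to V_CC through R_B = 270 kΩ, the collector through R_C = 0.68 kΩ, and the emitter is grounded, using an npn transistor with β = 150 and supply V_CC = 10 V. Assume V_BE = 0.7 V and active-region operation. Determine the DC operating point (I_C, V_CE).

Base loop: V_CC = I_B·R_B + V_BE, so I_B = (10 − 0.7)/270 kΩ = 0.0344 mA.
In the active region I_C = β·I_B = 150 × 0.0344 = 5.17 mA.
Collector loop: V_CE = V_CC − I_C·R_C = 10 − 5.17×0.68 = 6.49 V.
Since V_CE = 6.49 V > V_CE(sat) ≈ 0.2 V, the transistor is in the active region as assumed.

I_C ≈ 5.2 mA, V_CE ≈ 6.5 V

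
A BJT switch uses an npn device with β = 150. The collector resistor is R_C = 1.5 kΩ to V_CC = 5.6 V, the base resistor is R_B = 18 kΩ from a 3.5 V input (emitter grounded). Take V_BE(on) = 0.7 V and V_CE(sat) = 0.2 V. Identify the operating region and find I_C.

saturation; I_C ≈ 3.6 mA

Assume active: I_B = (3.5 − 0.7)/18 = 0.156 mA, giving I_C = β·I_B = 23.3 mA.
But then V_CE = 5.6 − 23.3×1.5 = -29.4 V < V_CE(sat) = 0.2 V — impossible in the active region.
So the transistor is saturated. With V_CE = 0.2 V, I_C = (V_CC − 0.2)/R_C = 5.4/1.5 = 3.6 mA.
Check: β·I_B = 23.3 mA > I_C = 3.6 mA, confirming saturation.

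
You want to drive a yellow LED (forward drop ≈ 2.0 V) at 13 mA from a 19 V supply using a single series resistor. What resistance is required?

R ≈ 1.3 kΩ

The resistor drops V_S − V_D = 19 − 2.0 = 17 V at 13 mA.
R = 17 V / 13 mA = 1.31 kΩ.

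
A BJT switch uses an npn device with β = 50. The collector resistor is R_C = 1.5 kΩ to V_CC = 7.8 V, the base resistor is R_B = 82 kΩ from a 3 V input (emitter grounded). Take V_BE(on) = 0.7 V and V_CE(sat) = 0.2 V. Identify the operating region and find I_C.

Assume active. Base-emitter loop: I_B = (V_BB − V_BE)/R_B = (3 − 0.7)/82 = 0.028 mA.
I_C = β·I_B = 50×0.028 = 1.4 mA.
V_CE = V_CC − I_C·R_C = 7.8 − 1.4×1.5 = 5.7 V > V_CE(sat), so the active-region assumption holds.

active; I_C ≈ 1.4 mA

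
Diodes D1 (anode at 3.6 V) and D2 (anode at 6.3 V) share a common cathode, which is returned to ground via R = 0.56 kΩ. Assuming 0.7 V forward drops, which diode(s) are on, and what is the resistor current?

Assume both conduct. Then node N would need to be at both 3.6−0.7 = 2.9 V and 6.3−0.7 = 5.6 V, which is impossible.
Assume only D2 conducts: V_N = 6.3 − 0.7 = 5.6 V, so I_R = 5.6/0.56 = 10 mA.
Check D1: its anode-to-cathode voltage is 3.6 − 5.6 = -2 V < 0.7 V, so it is off. The assumption is consistent.

Only D2 conducts; I_R ≈ 10 mA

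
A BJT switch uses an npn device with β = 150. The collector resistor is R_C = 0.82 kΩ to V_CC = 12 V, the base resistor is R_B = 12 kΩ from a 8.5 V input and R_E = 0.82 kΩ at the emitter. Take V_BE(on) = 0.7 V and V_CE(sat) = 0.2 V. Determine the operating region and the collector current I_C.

saturation; I_C ≈ 7.1 mA

Assume active: I_B = (8.5 − 0.7)/(12 + 151×0.82) = 0.0574 mA, I_C = β·I_B = 8.61 mA.
Then V_CE = 12 − 8.61×0.82 − 8.67×0.82 = -2.17 V < 0.2 V — the active assumption fails.
Re-solve with V_CE = 0.2 V. KCL at the emitter: V_E/R_E = (V_BB−0.7−V_E)/R_B + (V_CC−0.2−V_E)/R_C, giving V_E = 5.96 V.
I_C = (V_CC − 0.2 − V_E)/R_C = (11.8 − 5.96)/0.82 = 7.12 mA.
Check: I_B = (7.8 − 5.96)/12 = 0.153 mA, and β·I_B = 23 mA > I_C, confirming saturation.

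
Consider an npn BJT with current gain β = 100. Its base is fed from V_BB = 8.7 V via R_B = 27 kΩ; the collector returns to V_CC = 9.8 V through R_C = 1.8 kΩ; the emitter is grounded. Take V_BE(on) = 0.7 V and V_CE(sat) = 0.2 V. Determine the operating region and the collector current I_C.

Assume active: I_B = (8.7 − 0.7)/27 = 0.296 mA, giving I_C = β·I_B = 29.6 mA.
But then V_CE = 9.8 − 29.6×1.8 = -43.5 V < V_CE(sat) = 0.2 V — impossible in the active region.
So the transistor is saturated. With V_CE = 0.2 V, I_C = (V_CC − 0.2)/R_C = 9.6/1.8 = 5.33 mA.
Check: β·I_B = 29.6 mA > I_C = 5.33 mA, confirming saturation.

saturation; I_C ≈ 5.3 mA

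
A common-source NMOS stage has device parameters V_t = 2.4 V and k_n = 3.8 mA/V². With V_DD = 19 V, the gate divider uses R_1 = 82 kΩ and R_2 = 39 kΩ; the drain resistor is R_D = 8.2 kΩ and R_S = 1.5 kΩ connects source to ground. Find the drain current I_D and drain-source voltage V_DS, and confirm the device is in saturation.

I_D ≈ 1.8 mA, V_DS ≈ 1.3 V

V_G = V_DD·R_2/(R_1+R_2) = 19×39/121 = 6.12 V.
Assume saturation: I_D = (k_n/2)(V_GS − V_t)² with V_GS = V_G − I_D·R_S = 6.12 − 1.5·I_D.
Substituting gives 4.27·I_D² − 22.2·I_D + 26.3 = 0, with roots I_D = 1.83 or 3.37 mA.
The root I_D = 3.37 mA gives V_GS = 1.07 V ≤ V_t, so take I_D = 1.83 mA.
Then V_GS = 3.38 V and V_DS = V_DD − I_D(R_D+R_S) = 19 − 1.83×9.7 = 1.26 V.
Saturation requires V_DS ≥ V_GS − V_t = 0.981 V; 1.26 ≥ 0.981 ✓.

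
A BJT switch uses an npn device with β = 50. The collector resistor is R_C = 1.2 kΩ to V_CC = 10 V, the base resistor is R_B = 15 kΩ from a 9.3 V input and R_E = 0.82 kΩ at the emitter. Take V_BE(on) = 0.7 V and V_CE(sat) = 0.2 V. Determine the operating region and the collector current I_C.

saturation; I_C ≈ 4.7 mA

Assume active: I_B = (9.3 − 0.7)/(15 + 51×0.82) = 0.151 mA, I_C = β·I_B = 7.57 mA.
Then V_CE = 10 − 7.57×1.2 − 7.72×0.82 = -5.41 V < 0.2 V — the active assumption fails.
Re-solve with V_CE = 0.2 V. KCL at the emitter: V_E/R_E = (V_BB−0.7−V_E)/R_B + (V_CC−0.2−V_E)/R_C, giving V_E = 4.12 V.
I_C = (V_CC − 0.2 − V_E)/R_C = (9.8 − 4.12)/1.2 = 4.73 mA.
Check: I_B = (8.6 − 4.12)/15 = 0.298 mA, and β·I_B = 14.9 mA > I_C, confirming saturation.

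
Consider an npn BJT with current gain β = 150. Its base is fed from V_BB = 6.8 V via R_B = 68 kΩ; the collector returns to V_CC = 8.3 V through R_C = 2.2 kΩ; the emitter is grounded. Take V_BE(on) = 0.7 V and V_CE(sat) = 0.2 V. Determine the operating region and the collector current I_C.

saturation; I_C ≈ 3.7 mA

Assume active: I_B = (6.8 − 0.7)/68 = 0.0897 mA, giving I_C = β·I_B = 13.5 mA.
But then V_CE = 8.3 − 13.5×2.2 = -21.3 V < V_CE(sat) = 0.2 V — impossible in the active region.
So the transistor is saturated. With V_CE = 0.2 V, I_C = (V_CC − 0.2)/R_C = 8.1/2.2 = 3.68 mA.
Check: β·I_B = 13.5 mA > I_C = 3.68 mA, confirming saturation.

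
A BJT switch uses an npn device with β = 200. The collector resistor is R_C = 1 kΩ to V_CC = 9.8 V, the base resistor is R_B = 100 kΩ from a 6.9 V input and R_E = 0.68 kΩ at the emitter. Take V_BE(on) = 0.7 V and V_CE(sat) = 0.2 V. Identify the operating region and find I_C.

active; I_C ≈ 5.2 mA

Assume active. Base-emitter loop: I_B = (V_BB − V_BE)/(R_B + (β+1)R_E) = (6.9 − 0.7)/(100 + 201×0.68) = 0.0262 mA.
I_C = β·I_B = 200×0.0262 = 5.24 mA.
V_CE = V_CC − I_C·R_C − I_E·R_E = 9.8 − 5.24×1 − 5.27×0.68 = 0.98 V > V_CE(sat), so the active-region assumption holds.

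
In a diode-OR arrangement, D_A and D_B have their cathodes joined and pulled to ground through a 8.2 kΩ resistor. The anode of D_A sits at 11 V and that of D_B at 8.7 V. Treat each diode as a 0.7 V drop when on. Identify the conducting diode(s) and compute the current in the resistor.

Only D_A conducts; I_R ≈ 1.3 mA

Assume both conduct. Then node N would need to be at both 11−0.7 = 10.3 V and 8.7−0.7 = 8 V, which is impossible.
Assume only D_A conducts: V_N = 11 − 0.7 = 10.3 V, so I_R = 10.3/8.2 = 1.26 mA.
Check D_B: its anode-to-cathode voltage is 8.7 − 10.3 = -1.6 V < 0.7 V, so it is off. The assumption is consistent.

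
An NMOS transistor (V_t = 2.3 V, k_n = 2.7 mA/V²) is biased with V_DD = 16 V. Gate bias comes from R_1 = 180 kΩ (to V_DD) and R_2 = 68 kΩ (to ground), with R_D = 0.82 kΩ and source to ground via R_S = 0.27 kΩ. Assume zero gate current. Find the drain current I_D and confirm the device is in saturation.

V_G = V_DD·R_2/(R_1+R_2) = 16×68/248 = 4.39 V.
Assume saturation: I_D = (k_n/2)(V_GS − V_t)² with V_GS = V_G − I_D·R_S = 4.39 − 0.27·I_D.
Substituting gives 0.0984·I_D² − 2.52·I_D + 5.88 = 0, with roots I_D = 2.6 or 23 mA.
The root I_D = 23 mA gives V_GS = -1.83 V ≤ V_t, so take I_D = 2.6 mA.
Then V_GS = 3.69 V and V_DS = V_DD − I_D(R_D+R_S) = 16 − 2.6×1.09 = 13.2 V.
Saturation requires V_DS ≥ V_GS − V_t = 1.39 V; 13.2 ≥ 1.39 ✓.

I_D ≈ 2.6 mA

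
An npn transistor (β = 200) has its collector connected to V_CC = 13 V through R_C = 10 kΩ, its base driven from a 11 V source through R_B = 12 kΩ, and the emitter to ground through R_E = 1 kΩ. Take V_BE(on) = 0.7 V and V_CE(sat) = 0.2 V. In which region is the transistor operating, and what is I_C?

saturation; I_C ≈ 1.1 mA

Assume active: I_B = (11 − 0.7)/(12 + 201×1) = 0.0484 mA, I_C = β·I_B = 9.67 mA.
Then V_CE = 13 − 9.67×10 − 9.72×1 = -93.4 V < 0.2 V — the active assumption fails.
Re-solve with V_CE = 0.2 V. KCL at the emitter: V_E/R_E = (V_BB−0.7−V_E)/R_B + (V_CC−0.2−V_E)/R_C, giving V_E = 1.81 V.
I_C = (V_CC − 0.2 − V_E)/R_C = (12.8 − 1.81)/10 = 1.1 mA.
Check: I_B = (10.3 − 1.81)/12 = 0.708 mA, and β·I_B = 142 mA > I_C, confirming saturation.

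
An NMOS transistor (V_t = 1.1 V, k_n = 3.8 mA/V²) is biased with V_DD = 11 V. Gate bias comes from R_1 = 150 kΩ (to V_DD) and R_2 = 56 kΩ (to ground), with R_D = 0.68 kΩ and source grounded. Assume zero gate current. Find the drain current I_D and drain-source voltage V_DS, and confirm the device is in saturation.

V_G = V_DD·R_2/(R_1+R_2) = 11×56/206 = 2.99 V. With the source grounded, V_GS = V_G = 2.99 V.
Assume saturation: I_D = (k_n/2)(V_GS − V_t)² = (3.8/2)×(2.99 − 1.1)² = 1.9×1.89² = 6.79 mA.
V_DS = V_DD − I_D·R_D = 11 − 6.79×0.68 = 6.38 V.
Saturation requires V_DS ≥ V_GS − V_t = 1.89 V; 6.38 ≥ 1.89 ✓.

I_D ≈ 6.8 mA, V_DS ≈ 6.4 V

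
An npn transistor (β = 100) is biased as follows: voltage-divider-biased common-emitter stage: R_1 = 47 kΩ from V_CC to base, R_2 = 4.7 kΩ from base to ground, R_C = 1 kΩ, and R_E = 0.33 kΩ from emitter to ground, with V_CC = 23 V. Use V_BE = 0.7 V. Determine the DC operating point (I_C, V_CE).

I_C ≈ 3.7 mA, V_CE ≈ 18 V

Thevenize the base divider: V_Th = V_CC·R_2/(R_1+R_2) = 23×4.7/51.7 = 2.09 V, R_Th = R_1‖R_2 = 4.27 kΩ.
Base-emitter loop: V_Th = I_B·R_Th + V_BE + (β+1)I_B·R_E, so I_B = (2.09 − 0.7) / (4.27 + 101×0.33) = 0.037 mA.
I_C = β·I_B = 100×0.037 = 3.7 mA, and I_E = (β+1)I_B = 3.74 mA.
V_CE = V_CC − I_C·R_C − I_E·R_E = 23 − 3.7×1 − 3.74×0.33 = 18.1 V.
V_CE = 18.1 V > 0.2 V confirms active-region operation.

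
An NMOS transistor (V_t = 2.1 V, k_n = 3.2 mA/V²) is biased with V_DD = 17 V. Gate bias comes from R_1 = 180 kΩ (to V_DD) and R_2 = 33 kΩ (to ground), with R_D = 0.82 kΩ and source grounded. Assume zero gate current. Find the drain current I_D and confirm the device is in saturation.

V_G = V_DD·R_2/(R_1+R_2) = 17×33/213 = 2.63 V. With the source grounded, V_GS = V_G = 2.63 V.
Assume saturation: I_D = (k_n/2)(V_GS − V_t)² = (3.2/2)×(2.63 − 2.1)² = 1.6×0.534² = 0.456 mA.
V_DS = V_DD − I_D·R_D = 17 − 0.456×0.82 = 16.6 V.
Saturation requires V_DS ≥ V_GS − V_t = 0.534 V; 16.6 ≥ 0.534 ✓.

I_D ≈ 0.46 mA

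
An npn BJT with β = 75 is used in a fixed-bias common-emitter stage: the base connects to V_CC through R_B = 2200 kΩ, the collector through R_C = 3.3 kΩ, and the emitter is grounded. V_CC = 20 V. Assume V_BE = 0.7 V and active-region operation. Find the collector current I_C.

Base loop: V_CC = I_B·R_B + V_BE, so I_B = (20 − 0.7)/2200 kΩ = 0.00877 mA.
In the active region I_C = β·I_B = 75 × 0.00877 = 0.658 mA.
Collector loop: V_CE = V_CC − I_C·R_C = 20 − 0.658×3.3 = 17.8 V.
Since V_CE = 17.8 V > V_CE(sat) ≈ 0.2 V, the transistor is in the active region as assumed.

I_C ≈ 0.66 mA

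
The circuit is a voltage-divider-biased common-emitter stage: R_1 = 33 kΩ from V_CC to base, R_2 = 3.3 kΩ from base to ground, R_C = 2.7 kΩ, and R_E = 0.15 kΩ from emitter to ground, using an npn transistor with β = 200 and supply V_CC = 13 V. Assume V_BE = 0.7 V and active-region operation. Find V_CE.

Thevenize the base divider: V_Th = V_CC·R_2/(R_1+R_2) = 13×3.3/36.3 = 1.18 V, R_Th = R_1‖R_2 = 3 kΩ.
Base-emitter loop: V_Th = I_B·R_Th + V_BE + (β+1)I_B·R_E, so I_B = (1.18 − 0.7) / (3 + 201×0.15) = 0.0145 mA.
I_C = β·I_B = 200×0.0145 = 2.91 mA, and I_E = (β+1)I_B = 2.92 mA.
V_CE = V_CC − I_C·R_C − I_E·R_E = 13 − 2.91×2.7 − 2.92×0.15 = 4.71 V.
V_CE = 4.71 V > 0.2 V confirms active-region operation.

V_CE ≈ 4.7 V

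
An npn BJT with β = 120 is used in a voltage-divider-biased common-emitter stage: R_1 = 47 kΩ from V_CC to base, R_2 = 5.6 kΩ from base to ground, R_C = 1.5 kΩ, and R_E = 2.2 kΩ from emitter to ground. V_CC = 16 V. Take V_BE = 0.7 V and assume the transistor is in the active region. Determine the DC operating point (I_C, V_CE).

I_C ≈ 0.44 mA, V_CE ≈ 14 V

Thevenize the base divider: V_Th = V_CC·R_2/(R_1+R_2) = 16×5.6/52.6 = 1.7 V, R_Th = R_1‖R_2 = 5 kΩ.
Base-emitter loop: V_Th = I_B·R_Th + V_BE + (β+1)I_B·R_E, so I_B = (1.7 − 0.7) / (5 + 121×2.2) = 0.0037 mA.
I_C = β·I_B = 120×0.0037 = 0.444 mA, and I_E = (β+1)I_B = 0.448 mA.
V_CE = V_CC − I_C·R_C − I_E·R_E = 16 − 0.444×1.5 − 0.448×2.2 = 14.3 V.
V_CE = 14.3 V > 0.2 V confirms active-region operation.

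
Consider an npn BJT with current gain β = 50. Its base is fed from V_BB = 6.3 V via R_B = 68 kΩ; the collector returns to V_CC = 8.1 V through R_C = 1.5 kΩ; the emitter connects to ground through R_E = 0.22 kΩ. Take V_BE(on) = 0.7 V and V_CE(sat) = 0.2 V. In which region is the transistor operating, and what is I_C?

Assume active. Base-emitter loop: I_B = (V_BB − V_BE)/(R_B + (β+1)R_E) = (6.3 − 0.7)/(68 + 51×0.22) = 0.0707 mA.
I_C = β·I_B = 50×0.0707 = 3.53 mA.
V_CE = V_CC − I_C·R_C − I_E·R_E = 8.1 − 3.53×1.5 − 3.61×0.22 = 2.01 V > V_CE(sat), so the active-region assumption holds.

active; I_C ≈ 3.5 mA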